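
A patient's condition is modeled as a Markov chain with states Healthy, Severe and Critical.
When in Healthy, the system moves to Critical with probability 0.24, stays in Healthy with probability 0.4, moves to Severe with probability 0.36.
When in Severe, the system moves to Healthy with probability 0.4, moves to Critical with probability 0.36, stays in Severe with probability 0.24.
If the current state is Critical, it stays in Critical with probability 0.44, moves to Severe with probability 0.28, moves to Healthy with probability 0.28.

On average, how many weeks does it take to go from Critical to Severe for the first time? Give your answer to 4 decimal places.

3.2738

Let t(s) be the expected number of weeks to first reach Severe from state s, with t(Severe) = 0. Conditioning on the first week:
t(Healthy) = 1 + 0.4·t(Healthy) + 0.24·t(Critical)
t(Critical) = 1 + 0.28·t(Healthy) + 0.44·t(Critical)
Solving: t(Healthy) = 2.9762, t(Critical) = 3.2738.
Expected weeks from Critical to Severe: 3.2738.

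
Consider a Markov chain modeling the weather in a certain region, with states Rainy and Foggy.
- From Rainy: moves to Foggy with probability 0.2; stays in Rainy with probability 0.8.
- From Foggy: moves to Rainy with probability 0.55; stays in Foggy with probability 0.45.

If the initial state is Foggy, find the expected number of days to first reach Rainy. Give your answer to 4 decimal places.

Let t(s) be the expected number of days to first reach Rainy from state s, with t(Rainy) = 0. Conditioning on the first day:
t(Foggy) = 1 + 0.45·t(Foggy)
Solving: t(Foggy) = 1.8182.
Expected days from Foggy to Rainy: 1.8182.

1.8182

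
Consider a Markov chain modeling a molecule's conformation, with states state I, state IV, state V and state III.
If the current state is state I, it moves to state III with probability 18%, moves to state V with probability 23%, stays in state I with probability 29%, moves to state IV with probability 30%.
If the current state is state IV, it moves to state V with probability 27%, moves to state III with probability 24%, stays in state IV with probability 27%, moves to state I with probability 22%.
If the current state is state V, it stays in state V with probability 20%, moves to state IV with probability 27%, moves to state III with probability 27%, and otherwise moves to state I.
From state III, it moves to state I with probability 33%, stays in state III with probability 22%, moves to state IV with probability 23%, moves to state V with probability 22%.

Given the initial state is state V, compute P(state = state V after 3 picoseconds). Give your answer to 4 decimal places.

Propagate the distribution vector 3 picoseconds from state V.
After 0 picoseconds: (0.0000, 0.0000, 1.0000, 0.0000)
After 1 picosecond: (0.2600, 0.2700, 0.2000, 0.2700)
After 2 picoseconds: (0.2759, 0.2670, 0.2321, 0.2250)
After 3 picoseconds: (0.2733, 0.2693, 0.2315, 0.2259)
P(in state V after 3 picoseconds) = 0.2315

0.2315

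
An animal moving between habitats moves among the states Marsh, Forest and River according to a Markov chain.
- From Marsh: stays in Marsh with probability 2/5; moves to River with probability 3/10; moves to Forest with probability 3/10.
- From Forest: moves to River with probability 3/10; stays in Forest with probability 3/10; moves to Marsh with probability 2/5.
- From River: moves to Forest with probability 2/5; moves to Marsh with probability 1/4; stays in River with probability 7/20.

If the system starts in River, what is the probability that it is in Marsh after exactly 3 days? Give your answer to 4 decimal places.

0.3524

Propagate the distribution vector 3 days from River.
After 0 days: (0.0000, 0.0000, 1.0000)
After 1 day: (0.2500, 0.4000, 0.3500)
After 2 days: (0.3475, 0.3350, 0.3175)
After 3 days: (0.3524, 0.3318, 0.3159)
P(in Marsh after 3 days) = 0.3524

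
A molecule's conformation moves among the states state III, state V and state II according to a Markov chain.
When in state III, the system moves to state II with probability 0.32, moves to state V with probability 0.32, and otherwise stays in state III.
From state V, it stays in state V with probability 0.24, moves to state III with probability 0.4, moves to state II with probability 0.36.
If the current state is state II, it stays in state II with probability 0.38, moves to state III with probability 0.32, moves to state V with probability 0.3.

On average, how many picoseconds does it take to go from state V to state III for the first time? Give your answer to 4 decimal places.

Let t(s) be the expected number of picoseconds to first reach state III from state s, with t(state III) = 0. Conditioning on the first picosecond:
t(state V) = 1 + 0.24·t(state V) + 0.36·t(state II)
t(state II) = 1 + 0.3·t(state V) + 0.38·t(state II)
Solving: t(state V) = 2.6982, t(state II) = 2.9185.
Expected picoseconds from state V to state III: 2.6982.

2.6982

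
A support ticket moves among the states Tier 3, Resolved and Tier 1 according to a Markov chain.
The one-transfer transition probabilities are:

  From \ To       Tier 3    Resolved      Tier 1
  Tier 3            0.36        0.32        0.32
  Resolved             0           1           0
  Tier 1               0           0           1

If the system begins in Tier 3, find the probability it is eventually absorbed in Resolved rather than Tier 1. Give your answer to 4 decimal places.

0.5000

Let h(s) be the probability of absorption at Resolved starting from transient state s. Then h(Resolved) = 1 and h(Tier 1) = 0. By first-step analysis:
h(Tier 3) = 0.36·h(Tier 3) + 0.32·1 + 0.32·0
Solving: h(Tier 3) = 0.5000.
Starting from Tier 3, the probability is 0.5000.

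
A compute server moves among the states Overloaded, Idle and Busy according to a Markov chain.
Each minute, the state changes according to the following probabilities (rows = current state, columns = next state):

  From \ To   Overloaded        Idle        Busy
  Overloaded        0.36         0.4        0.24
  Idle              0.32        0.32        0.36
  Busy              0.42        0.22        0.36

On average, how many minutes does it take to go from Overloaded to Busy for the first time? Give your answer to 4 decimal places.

3.5156

Let t(s) be the expected number of minutes to first reach Busy from state s, with t(Busy) = 0. Conditioning on the first minute:
t(Overloaded) = 1 + 0.36·t(Overloaded) + 0.4·t(Idle)
t(Idle) = 1 + 0.32·t(Overloaded) + 0.32·t(Idle)
Solving: t(Overloaded) = 3.5156, t(Idle) = 3.1250.
Expected minutes from Overloaded to Busy: 3.5156.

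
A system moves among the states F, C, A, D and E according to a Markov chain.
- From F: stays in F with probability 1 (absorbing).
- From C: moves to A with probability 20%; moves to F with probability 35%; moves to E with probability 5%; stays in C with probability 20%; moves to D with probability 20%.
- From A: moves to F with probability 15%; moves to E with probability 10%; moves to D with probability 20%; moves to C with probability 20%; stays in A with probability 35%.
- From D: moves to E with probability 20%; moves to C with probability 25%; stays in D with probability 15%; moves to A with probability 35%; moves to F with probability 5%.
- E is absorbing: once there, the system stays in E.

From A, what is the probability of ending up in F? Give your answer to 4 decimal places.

Let h(s) be the probability of absorption at F starting from transient state s. Then h(F) = 1 and h(E) = 0. By first-step analysis:
h(C) = 0.35·1 + 0.2·h(C) + 0.2·h(A) + 0.2·h(D) + 0.05·0
h(A) = 0.15·1 + 0.2·h(C) + 0.35·h(A) + 0.2·h(D) + 0.1·0
h(D) = 0.05·1 + 0.25·h(C) + 0.35·h(A) + 0.15·h(D) + 0.2·0
Solving: h(C) = 0.7221, h(A) = 0.6142, h(D) = 0.5241.
Starting from A, the probability is 0.6142.

0.6142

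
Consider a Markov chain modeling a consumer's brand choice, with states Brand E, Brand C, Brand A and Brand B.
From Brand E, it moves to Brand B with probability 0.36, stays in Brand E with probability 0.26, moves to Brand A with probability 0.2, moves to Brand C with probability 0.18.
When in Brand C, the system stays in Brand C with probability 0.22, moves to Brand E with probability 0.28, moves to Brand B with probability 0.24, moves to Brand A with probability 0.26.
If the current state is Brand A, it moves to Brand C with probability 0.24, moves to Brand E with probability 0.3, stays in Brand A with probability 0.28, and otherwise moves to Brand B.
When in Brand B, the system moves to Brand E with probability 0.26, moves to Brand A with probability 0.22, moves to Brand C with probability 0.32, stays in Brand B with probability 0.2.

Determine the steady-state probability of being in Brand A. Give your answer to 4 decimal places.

Let the stationary distribution be π with π = πP and π_1 + π_2 + π_3 + π_4 = 1.
π_1 = 0.26·π_1 + 0.28·π_2 + 0.3·π_3 + 0.26·π_4
π_2 = 0.18·π_1 + 0.22·π_2 + 0.24·π_3 + 0.32·π_4
π_3 = 0.2·π_1 + 0.26·π_2 + 0.28·π_3 + 0.22·π_4
Solving with the normalization constraint gives π = (0.2743, 0.2387, 0.2384, 0.2487).
So the stationary probability of Brand A is 0.2384.

0.2384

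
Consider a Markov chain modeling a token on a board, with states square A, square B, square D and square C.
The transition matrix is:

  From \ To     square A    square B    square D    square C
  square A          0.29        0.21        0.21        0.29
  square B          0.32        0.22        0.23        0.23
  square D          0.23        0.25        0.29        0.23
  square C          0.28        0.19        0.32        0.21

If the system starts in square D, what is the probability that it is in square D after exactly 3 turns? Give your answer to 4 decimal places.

0.2618

Propagate the distribution vector 3 turns from square D.
After 0 turns: (0.0000, 0.0000, 1.0000, 0.0000)
After 1 turn: (0.2300, 0.2500, 0.2900, 0.2300)
After 2 turns: (0.2778, 0.2195, 0.2635, 0.2392)
After 3 turns: (0.2784, 0.2180, 0.2618, 0.2419)
P(in square D after 3 turns) = 0.2618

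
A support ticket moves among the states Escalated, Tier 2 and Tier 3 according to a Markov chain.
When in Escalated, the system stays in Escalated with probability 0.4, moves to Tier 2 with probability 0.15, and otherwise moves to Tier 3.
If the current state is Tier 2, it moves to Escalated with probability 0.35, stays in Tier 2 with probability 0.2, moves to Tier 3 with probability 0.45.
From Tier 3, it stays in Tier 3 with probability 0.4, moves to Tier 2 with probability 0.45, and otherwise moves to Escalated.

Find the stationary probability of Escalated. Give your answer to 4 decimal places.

Let the stationary distribution be π with π = πP and π_1 + π_2 + π_3 = 1.
π_1 = 0.4·π_1 + 0.35·π_2 + 0.15·π_3
π_2 = 0.15·π_1 + 0.2·π_2 + 0.45·π_3
Solving with the normalization constraint gives π = (0.2782, 0.2932, 0.4286).
So the stationary probability of Escalated is 0.2782.

0.2782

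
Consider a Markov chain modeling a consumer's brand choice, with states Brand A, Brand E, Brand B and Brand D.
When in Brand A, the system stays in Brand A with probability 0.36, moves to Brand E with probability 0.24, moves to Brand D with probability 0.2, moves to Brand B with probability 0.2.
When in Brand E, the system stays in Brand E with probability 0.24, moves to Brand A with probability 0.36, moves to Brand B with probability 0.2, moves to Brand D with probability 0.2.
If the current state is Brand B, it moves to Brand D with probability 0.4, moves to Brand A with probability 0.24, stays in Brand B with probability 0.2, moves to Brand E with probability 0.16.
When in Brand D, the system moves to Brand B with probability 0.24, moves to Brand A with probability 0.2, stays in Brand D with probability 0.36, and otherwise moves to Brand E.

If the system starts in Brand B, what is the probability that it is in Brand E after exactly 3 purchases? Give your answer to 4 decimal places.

0.2106

Propagate the distribution vector 3 purchases from Brand B.
After 0 purchases: (0.0000, 0.0000, 1.0000, 0.0000)
After 1 purchase: (0.2400, 0.1600, 0.2000, 0.4000)
After 2 purchases: (0.2720, 0.2080, 0.2160, 0.3040)
After 3 purchases: (0.2854, 0.2106, 0.2122, 0.2918)
P(in Brand E after 3 purchases) = 0.2106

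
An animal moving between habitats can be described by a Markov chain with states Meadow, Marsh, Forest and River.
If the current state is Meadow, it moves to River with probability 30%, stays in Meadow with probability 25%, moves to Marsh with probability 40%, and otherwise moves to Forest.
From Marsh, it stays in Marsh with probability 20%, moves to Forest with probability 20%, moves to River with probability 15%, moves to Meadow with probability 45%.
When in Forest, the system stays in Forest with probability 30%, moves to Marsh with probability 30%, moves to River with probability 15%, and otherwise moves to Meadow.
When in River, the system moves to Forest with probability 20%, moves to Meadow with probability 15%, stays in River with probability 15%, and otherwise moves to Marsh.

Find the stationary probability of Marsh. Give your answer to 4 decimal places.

0.3352

Let the stationary distribution be π with π = πP and π_1 + π_2 + π_3 + π_4 = 1.
π_1 = 0.25·π_1 + 0.45·π_2 + 0.25·π_3 + 0.15·π_4
π_2 = 0.4·π_1 + 0.2·π_2 + 0.3·π_3 + 0.5·π_4
π_3 = 0.05·π_1 + 0.2·π_2 + 0.3·π_3 + 0.2·π_4
Solving with the normalization constraint gives π = (0.2976, 0.3352, 0.1726, 0.1946).
So the stationary probability of Marsh is 0.3352.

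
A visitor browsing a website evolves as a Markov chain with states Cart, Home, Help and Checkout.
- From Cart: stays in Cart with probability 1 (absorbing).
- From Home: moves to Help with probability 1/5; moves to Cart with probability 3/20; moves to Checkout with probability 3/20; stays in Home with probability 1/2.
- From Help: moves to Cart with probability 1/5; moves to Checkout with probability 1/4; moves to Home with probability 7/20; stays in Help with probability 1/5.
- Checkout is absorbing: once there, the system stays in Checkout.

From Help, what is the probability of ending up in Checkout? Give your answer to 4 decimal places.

Let h(s) be the probability of absorption at Checkout starting from transient state s. Then h(Checkout) = 1 and h(Cart) = 0. By first-step analysis:
h(Home) = 0.15·0 + 0.5·h(Home) + 0.2·h(Help) + 0.15·1
h(Help) = 0.2·0 + 0.35·h(Home) + 0.2·h(Help) + 0.25·1
Solving: h(Home) = 0.5152, h(Help) = 0.5379.
Starting from Help, the probability is 0.5379.

0.5379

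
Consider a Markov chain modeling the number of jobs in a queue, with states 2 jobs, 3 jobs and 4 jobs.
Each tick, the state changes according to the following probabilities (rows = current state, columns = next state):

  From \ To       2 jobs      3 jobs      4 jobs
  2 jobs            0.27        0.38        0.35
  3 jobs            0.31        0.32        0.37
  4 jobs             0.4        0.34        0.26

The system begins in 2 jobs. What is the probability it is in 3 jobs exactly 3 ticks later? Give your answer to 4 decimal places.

Propagate the distribution vector 3 ticks from 2 jobs.
After 0 ticks: (1.0000, 0.0000, 0.0000)
After 1 tick: (0.2700, 0.3800, 0.3500)
After 2 ticks: (0.3307, 0.3432, 0.3261)
After 3 ticks: (0.3261, 0.3464, 0.3275)
P(in 3 jobs after 3 ticks) = 0.3464

0.3464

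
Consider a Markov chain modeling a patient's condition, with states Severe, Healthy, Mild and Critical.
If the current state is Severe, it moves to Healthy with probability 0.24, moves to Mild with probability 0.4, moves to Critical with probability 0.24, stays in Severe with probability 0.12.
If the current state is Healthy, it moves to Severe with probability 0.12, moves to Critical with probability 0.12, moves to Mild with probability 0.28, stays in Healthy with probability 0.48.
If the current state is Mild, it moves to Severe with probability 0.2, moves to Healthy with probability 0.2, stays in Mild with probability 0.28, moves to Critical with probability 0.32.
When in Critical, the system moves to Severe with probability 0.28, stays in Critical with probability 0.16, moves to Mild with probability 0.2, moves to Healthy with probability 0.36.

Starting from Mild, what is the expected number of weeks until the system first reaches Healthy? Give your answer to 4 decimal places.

Let t(s) be the expected number of weeks to first reach Healthy from state s, with t(Healthy) = 0. Conditioning on the first week:
t(Severe) = 1 + 0.12·t(Severe) + 0.4·t(Mild) + 0.24·t(Critical)
t(Mild) = 1 + 0.2·t(Severe) + 0.28·t(Mild) + 0.32·t(Critical)
t(Critical) = 1 + 0.28·t(Severe) + 0.2·t(Mild) + 0.16·t(Critical)
Solving: t(Severe) = 3.8923, t(Mild) = 3.9990, t(Critical) = 3.4400.
Expected weeks from Mild to Healthy: 3.9990.

3.9990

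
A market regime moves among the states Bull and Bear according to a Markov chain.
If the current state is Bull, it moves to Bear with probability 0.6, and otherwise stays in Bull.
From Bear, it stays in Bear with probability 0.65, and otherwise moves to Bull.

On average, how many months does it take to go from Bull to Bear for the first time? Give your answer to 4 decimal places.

Let t(s) be the expected number of months to first reach Bear from state s, with t(Bear) = 0. Conditioning on the first month:
t(Bull) = 1 + 0.4·t(Bull)
Solving: t(Bull) = 1.6667.
Expected months from Bull to Bear: 1.6667.

1.6667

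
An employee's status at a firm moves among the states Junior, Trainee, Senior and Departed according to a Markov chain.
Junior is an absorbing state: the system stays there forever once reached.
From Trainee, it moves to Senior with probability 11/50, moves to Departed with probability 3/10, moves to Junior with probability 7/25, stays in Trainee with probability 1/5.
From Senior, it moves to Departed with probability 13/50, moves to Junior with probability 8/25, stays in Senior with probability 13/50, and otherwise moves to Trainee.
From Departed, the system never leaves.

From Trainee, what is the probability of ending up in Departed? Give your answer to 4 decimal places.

Let h(s) be the probability of absorption at Departed starting from transient state s. Then h(Departed) = 1 and h(Junior) = 0. By first-step analysis:
h(Trainee) = 0.28·0 + 0.2·h(Trainee) + 0.22·h(Senior) + 0.3·1
h(Senior) = 0.32·0 + 0.16·h(Trainee) + 0.26·h(Senior) + 0.26·1
Solving: h(Trainee) = 0.5014, h(Senior) = 0.4598.
Starting from Trainee, the probability is 0.5014.

0.5014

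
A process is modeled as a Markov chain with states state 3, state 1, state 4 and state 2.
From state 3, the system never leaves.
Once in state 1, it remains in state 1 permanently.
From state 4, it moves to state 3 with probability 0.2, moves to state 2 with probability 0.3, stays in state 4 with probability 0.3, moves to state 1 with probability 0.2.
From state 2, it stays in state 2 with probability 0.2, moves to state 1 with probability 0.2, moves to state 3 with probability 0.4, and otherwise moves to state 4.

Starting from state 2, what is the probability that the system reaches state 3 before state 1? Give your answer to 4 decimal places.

0.6400

Let h(s) be the probability of absorption at state 3 starting from transient state s. Then h(state 3) = 1 and h(state 1) = 0. By first-step analysis:
h(state 4) = 0.2·1 + 0.2·0 + 0.3·h(state 4) + 0.3·h(state 2)
h(state 2) = 0.4·1 + 0.2·0 + 0.2·h(state 4) + 0.2·h(state 2)
Solving: h(state 4) = 0.5600, h(state 2) = 0.6400.
Starting from state 2, the probability is 0.6400.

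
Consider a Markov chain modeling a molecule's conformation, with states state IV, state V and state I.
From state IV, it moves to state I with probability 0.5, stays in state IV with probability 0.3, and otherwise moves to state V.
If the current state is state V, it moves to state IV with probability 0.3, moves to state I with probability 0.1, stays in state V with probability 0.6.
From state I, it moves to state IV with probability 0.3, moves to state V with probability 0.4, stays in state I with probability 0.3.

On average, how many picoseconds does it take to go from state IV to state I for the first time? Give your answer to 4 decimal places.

Let t(s) be the expected number of picoseconds to first reach state I from state s, with t(state I) = 0. Conditioning on the first picosecond:
t(state IV) = 1 + 0.3·t(state IV) + 0.2·t(state V)
t(state V) = 1 + 0.3·t(state IV) + 0.6·t(state V)
Solving: t(state IV) = 2.7273, t(state V) = 4.5455.
Expected picoseconds from state IV to state I: 2.7273.

2.7273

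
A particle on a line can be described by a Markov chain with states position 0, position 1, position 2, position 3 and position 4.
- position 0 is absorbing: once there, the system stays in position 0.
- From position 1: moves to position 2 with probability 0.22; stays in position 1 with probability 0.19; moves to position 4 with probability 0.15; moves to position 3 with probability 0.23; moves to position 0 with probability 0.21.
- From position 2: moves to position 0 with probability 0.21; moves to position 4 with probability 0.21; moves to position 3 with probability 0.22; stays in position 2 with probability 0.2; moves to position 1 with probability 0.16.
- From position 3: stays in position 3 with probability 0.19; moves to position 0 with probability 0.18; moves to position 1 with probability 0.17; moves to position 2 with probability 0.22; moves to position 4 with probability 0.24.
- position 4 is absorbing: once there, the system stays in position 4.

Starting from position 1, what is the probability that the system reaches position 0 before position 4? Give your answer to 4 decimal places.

0.5269

Let h(s) be the probability of absorption at position 0 starting from transient state s. Then h(position 0) = 1 and h(position 4) = 0. By first-step analysis:
h(position 1) = 0.21·1 + 0.19·h(position 1) + 0.22·h(position 2) + 0.23·h(position 3) + 0.15·0
h(position 2) = 0.21·1 + 0.16·h(position 1) + 0.2·h(position 2) + 0.22·h(position 3) + 0.21·0
h(position 3) = 0.18·1 + 0.17·h(position 1) + 0.22·h(position 2) + 0.19·h(position 3) + 0.24·0
Solving: h(position 1) = 0.5269, h(position 2) = 0.4965, h(position 3) = 0.4677.
Starting from position 1, the probability is 0.5269.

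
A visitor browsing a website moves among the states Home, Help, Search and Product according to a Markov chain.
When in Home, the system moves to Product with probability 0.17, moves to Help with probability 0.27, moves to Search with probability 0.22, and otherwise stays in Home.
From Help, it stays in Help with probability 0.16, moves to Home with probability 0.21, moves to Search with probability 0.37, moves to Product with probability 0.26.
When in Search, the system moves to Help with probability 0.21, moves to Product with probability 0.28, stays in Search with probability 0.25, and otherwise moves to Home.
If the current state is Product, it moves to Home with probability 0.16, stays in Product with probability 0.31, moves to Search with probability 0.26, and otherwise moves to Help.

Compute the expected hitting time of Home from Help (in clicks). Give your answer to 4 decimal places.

4.7362

Let t(s) be the expected number of clicks to first reach Home from state s, with t(Home) = 0. Conditioning on the first click:
t(Help) = 1 + 0.16·t(Help) + 0.37·t(Search) + 0.26·t(Product)
t(Search) = 1 + 0.21·t(Help) + 0.25·t(Search) + 0.28·t(Product)
t(Product) = 1 + 0.27·t(Help) + 0.26·t(Search) + 0.31·t(Product)
Solving: t(Help) = 4.7362, t(Search) = 4.5296, t(Product) = 5.0094.
Expected clicks from Help to Home: 4.7362.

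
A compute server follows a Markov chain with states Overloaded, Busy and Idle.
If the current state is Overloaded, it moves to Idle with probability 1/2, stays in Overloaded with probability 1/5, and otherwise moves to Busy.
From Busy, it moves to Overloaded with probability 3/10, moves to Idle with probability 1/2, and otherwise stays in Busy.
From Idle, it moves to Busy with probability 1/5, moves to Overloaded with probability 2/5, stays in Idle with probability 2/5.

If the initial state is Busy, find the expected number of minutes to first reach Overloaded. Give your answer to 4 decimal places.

Let t(s) be the expected number of minutes to first reach Overloaded from state s, with t(Overloaded) = 0. Conditioning on the first minute:
t(Busy) = 1 + 0.2·t(Busy) + 0.5·t(Idle)
t(Idle) = 1 + 0.2·t(Busy) + 0.4·t(Idle)
Solving: t(Busy) = 2.8947, t(Idle) = 2.6316.
Expected minutes from Busy to Overloaded: 2.8947.

2.8947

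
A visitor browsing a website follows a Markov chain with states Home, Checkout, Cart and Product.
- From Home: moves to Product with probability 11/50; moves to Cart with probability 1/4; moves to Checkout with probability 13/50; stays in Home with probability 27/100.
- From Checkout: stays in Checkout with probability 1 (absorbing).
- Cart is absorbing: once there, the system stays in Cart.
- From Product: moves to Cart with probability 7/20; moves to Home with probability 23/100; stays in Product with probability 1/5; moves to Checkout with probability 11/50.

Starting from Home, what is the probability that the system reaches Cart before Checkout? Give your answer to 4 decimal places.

0.5193

Let h(s) be the probability of absorption at Cart starting from transient state s. Then h(Cart) = 1 and h(Checkout) = 0. By first-step analysis:
h(Home) = 0.27·h(Home) + 0.26·0 + 0.25·1 + 0.22·h(Product)
h(Product) = 0.23·h(Home) + 0.22·0 + 0.35·1 + 0.2·h(Product)
Solving: h(Home) = 0.5193, h(Product) = 0.5868.
Starting from Home, the probability is 0.5193.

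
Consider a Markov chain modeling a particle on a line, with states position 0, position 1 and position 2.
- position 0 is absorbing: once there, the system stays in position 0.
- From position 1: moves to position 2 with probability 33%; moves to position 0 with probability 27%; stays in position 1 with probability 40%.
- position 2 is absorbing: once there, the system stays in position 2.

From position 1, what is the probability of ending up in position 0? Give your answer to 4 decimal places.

Let h(s) be the probability of absorption at position 0 starting from transient state s. Then h(position 0) = 1 and h(position 2) = 0. By first-step analysis:
h(position 1) = 0.27·1 + 0.4·h(position 1) + 0.33·0
Solving: h(position 1) = 0.4500.
Starting from position 1, the probability is 0.4500.

0.4500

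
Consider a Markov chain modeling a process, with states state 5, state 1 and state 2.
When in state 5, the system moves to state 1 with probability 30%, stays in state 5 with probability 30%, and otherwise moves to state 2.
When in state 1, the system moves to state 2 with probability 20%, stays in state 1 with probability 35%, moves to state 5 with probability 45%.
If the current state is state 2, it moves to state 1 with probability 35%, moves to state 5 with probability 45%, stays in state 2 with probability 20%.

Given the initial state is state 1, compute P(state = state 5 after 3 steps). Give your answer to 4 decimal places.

0.3926

Propagate the distribution vector 3 steps from state 1.
After 0 steps: (0.0000, 1.0000, 0.0000)
After 1 step: (0.4500, 0.3500, 0.2000)
After 2 steps: (0.3825, 0.3275, 0.2900)
After 3 steps: (0.3926, 0.3309, 0.2765)
P(in state 5 after 3 steps) = 0.3926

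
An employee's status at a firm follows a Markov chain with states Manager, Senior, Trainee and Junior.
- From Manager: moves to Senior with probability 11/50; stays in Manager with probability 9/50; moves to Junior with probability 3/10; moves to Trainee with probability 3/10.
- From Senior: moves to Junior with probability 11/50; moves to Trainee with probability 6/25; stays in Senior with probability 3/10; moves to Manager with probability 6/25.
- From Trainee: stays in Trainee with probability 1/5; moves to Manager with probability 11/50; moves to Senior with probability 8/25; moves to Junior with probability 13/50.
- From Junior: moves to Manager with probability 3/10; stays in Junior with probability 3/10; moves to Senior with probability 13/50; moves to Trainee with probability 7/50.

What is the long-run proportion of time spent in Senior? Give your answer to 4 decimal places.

0.2746

Let the stationary distribution be π with π = πP and π_1 + π_2 + π_3 + π_4 = 1.
π_1 = 0.18·π_1 + 0.24·π_2 + 0.22·π_3 + 0.3·π_4
π_2 = 0.22·π_1 + 0.3·π_2 + 0.32·π_3 + 0.26·π_4
π_3 = 0.3·π_1 + 0.24·π_2 + 0.2·π_3 + 0.14·π_4
Solving with the normalization constraint gives π = (0.2375, 0.2746, 0.2186, 0.2693).
So the stationary probability of Senior is 0.2746.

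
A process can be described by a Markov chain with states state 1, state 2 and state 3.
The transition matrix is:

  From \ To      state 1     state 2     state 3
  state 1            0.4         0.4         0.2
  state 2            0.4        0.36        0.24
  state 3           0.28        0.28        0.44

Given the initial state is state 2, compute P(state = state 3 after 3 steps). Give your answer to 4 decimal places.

Propagate the distribution vector 3 steps from state 2.
After 0 steps: (0.0000, 1.0000, 0.0000)
After 1 step: (0.4000, 0.3600, 0.2400)
After 2 steps: (0.3712, 0.3568, 0.2720)
After 3 steps: (0.3674, 0.3531, 0.2796)
P(in state 3 after 3 steps) = 0.2796

0.2796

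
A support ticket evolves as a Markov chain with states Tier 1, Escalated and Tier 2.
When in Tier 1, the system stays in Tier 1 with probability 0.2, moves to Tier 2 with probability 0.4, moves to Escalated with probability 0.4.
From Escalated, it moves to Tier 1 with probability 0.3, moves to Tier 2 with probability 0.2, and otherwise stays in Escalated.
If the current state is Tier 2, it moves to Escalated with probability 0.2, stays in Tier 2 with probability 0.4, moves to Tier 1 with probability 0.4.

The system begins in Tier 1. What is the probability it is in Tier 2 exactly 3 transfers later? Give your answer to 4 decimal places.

Propagate the distribution vector 3 transfers from Tier 1.
After 0 transfers: (1.0000, 0.0000, 0.0000)
After 1 transfer: (0.2000, 0.4000, 0.4000)
After 2 transfers: (0.3200, 0.3600, 0.3200)
After 3 transfers: (0.3000, 0.3720, 0.3280)
P(in Tier 2 after 3 transfers) = 0.3280

0.3280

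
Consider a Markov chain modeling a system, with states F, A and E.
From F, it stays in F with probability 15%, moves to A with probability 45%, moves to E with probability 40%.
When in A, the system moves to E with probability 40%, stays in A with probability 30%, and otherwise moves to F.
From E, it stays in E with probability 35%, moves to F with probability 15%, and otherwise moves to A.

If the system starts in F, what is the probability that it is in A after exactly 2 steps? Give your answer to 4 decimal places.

Sum over the intermediate state after 1 step:
P = P(F→F)·P(F→A) + P(F→A)·P(A→A) + P(F→E)·P(E→A)
  = 0.15×0.45 + 0.45×0.3 + 0.4×0.5
  = 0.0675 + 0.1350 + 0.2000 = 0.4025

0.4025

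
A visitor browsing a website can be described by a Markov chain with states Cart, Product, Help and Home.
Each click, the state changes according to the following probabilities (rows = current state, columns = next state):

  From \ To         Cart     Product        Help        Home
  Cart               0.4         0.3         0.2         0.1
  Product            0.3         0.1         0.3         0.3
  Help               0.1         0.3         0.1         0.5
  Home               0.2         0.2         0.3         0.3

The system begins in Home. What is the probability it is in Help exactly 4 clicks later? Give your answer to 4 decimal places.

Propagate the distribution vector 4 clicks from Home.
After 0 clicks: (0.0000, 0.0000, 0.0000, 1.0000)
After 1 click: (0.2000, 0.2000, 0.3000, 0.3000)
After 2 clicks: (0.2300, 0.2300, 0.2200, 0.3200)
After 3 clicks: (0.2470, 0.2220, 0.2330, 0.2980)
After 4 clicks: (0.2483, 0.2258, 0.2287, 0.2972)
P(in Help after 4 clicks) = 0.2287

0.2287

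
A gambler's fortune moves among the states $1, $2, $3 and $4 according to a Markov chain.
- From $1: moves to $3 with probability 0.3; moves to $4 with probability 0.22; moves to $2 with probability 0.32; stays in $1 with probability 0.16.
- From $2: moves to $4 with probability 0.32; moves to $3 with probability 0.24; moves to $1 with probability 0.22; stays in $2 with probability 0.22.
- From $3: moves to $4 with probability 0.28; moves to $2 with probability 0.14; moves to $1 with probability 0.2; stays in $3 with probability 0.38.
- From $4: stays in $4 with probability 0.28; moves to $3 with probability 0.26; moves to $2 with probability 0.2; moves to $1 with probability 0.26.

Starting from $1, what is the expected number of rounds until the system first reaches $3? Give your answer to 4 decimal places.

3.6525

Let t(s) be the expected number of rounds to first reach $3 from state s, with t($3) = 0. Conditioning on the first round:
t($1) = 1 + 0.16·t($1) + 0.32·t($2) + 0.22·t($4)
t($2) = 1 + 0.22·t($1) + 0.22·t($2) + 0.32·t($4)
t($4) = 1 + 0.26·t($1) + 0.2·t($2) + 0.28·t($4)
Solving: t($1) = 3.6525, t($2) = 3.8635, t($4) = 3.7810.
Expected rounds from $1 to $3: 3.6525.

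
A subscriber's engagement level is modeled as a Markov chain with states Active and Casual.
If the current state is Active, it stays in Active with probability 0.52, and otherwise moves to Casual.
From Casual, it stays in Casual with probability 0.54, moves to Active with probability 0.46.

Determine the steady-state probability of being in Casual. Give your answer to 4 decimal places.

0.5106

Let the stationary distribution be π with π = πP and π_1 + π_2 = 1.
π_1 = 0.52·π_1 + 0.46·π_2
Solving with the normalization constraint gives π = (0.4894, 0.5106).
So the stationary probability of Casual is 0.5106.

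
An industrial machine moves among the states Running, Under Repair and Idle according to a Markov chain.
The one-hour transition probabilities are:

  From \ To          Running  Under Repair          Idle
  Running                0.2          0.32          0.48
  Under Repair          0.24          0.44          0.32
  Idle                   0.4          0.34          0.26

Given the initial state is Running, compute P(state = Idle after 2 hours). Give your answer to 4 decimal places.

Sum over the intermediate state after 1 hour:
P = P(Running→Running)·P(Running→Idle) + P(Running→Under Repair)·P(Under Repair→Idle) + P(Running→Idle)·P(Idle→Idle)
  = 0.2×0.48 + 0.32×0.32 + 0.48×0.26
  = 0.0960 + 0.1024 + 0.1248 = 0.3232

0.3232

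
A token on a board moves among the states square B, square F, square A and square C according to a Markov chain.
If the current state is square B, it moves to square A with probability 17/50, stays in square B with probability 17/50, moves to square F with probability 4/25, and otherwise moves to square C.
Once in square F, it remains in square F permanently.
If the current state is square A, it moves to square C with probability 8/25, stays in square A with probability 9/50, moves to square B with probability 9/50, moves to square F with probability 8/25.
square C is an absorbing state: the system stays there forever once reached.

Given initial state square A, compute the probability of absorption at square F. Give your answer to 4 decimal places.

0.5000

Let h(s) be the probability of absorption at square F starting from transient state s. Then h(square F) = 1 and h(square C) = 0. By first-step analysis:
h(square B) = 0.34·h(square B) + 0.16·1 + 0.34·h(square A) + 0.16·0
h(square A) = 0.18·h(square B) + 0.32·1 + 0.18·h(square A) + 0.32·0
Solving: h(square B) = 0.5000, h(square A) = 0.5000.
Starting from square A, the probability is 0.5000.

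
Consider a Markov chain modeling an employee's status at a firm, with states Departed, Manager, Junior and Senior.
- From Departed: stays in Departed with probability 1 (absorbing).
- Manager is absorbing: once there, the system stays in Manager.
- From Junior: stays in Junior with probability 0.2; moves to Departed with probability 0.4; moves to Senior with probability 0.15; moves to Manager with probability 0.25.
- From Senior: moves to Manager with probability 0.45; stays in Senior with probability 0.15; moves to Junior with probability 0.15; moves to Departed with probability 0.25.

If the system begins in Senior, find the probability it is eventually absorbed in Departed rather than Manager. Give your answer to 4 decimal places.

Let h(s) be the probability of absorption at Departed starting from transient state s. Then h(Departed) = 1 and h(Manager) = 0. By first-step analysis:
h(Junior) = 0.4·1 + 0.25·0 + 0.2·h(Junior) + 0.15·h(Senior)
h(Senior) = 0.25·1 + 0.45·0 + 0.15·h(Junior) + 0.15·h(Senior)
Solving: h(Junior) = 0.5741, h(Senior) = 0.3954.
Starting from Senior, the probability is 0.3954.

0.3954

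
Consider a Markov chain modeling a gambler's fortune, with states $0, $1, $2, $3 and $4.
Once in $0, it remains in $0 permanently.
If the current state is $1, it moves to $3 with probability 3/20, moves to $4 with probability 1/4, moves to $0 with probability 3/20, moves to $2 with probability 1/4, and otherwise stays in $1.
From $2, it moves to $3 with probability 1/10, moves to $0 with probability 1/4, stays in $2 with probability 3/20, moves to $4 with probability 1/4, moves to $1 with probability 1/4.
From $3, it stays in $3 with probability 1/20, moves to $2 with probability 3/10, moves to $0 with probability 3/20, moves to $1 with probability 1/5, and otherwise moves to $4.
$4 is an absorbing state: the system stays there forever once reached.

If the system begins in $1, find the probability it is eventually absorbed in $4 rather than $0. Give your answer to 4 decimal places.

0.5966

Let h(s) be the probability of absorption at $4 starting from transient state s. Then h($4) = 1 and h($0) = 0. By first-step analysis:
h($1) = 0.15·0 + 0.2·h($1) + 0.25·h($2) + 0.15·h($3) + 0.25·1
h($2) = 0.25·0 + 0.25·h($1) + 0.15·h($2) + 0.1·h($3) + 0.25·1
h($3) = 0.15·0 + 0.2·h($1) + 0.3·h($2) + 0.05·h($3) + 0.3·1
Solving: h($1) = 0.5966, h($2) = 0.5416, h($3) = 0.6124.
Starting from $1, the probability is 0.5966.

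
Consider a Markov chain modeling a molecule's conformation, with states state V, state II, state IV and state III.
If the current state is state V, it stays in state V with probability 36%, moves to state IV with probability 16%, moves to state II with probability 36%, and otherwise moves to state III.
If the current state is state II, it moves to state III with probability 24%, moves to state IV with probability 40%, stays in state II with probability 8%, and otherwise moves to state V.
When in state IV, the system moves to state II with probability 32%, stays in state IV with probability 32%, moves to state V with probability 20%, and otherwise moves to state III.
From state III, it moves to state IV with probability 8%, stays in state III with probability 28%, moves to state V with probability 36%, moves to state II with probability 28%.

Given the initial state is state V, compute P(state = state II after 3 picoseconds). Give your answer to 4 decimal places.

0.2663

Propagate the distribution vector 3 picoseconds from state V.
After 0 picoseconds: (1.0000, 0.0000, 0.0000, 0.0000)
After 1 picosecond: (0.3600, 0.3600, 0.1600, 0.1200)
After 2 picoseconds: (0.3056, 0.2432, 0.2624, 0.1888)
After 3 picoseconds: (0.2986, 0.2663, 0.2452, 0.1899)
P(in state II after 3 picoseconds) = 0.2663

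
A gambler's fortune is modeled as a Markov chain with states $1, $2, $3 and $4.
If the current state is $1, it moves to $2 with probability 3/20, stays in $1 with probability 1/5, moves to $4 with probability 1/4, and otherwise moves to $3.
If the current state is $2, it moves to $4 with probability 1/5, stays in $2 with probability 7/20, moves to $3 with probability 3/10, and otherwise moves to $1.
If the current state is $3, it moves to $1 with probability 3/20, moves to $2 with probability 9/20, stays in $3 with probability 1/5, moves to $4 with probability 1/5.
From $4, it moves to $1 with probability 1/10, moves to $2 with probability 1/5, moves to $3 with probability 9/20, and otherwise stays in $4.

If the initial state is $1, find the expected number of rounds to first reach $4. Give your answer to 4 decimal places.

4.5570

Let t(s) be the expected number of rounds to first reach $4 from state s, with t($4) = 0. Conditioning on the first round:
t($1) = 1 + 0.2·t($1) + 0.15·t($2) + 0.4·t($3)
t($2) = 1 + 0.15·t($1) + 0.35·t($2) + 0.3·t($3)
t($3) = 1 + 0.15·t($1) + 0.45·t($2) + 0.2·t($3)
Solving: t($1) = 4.5570, t($2) = 4.8101, t($3) = 4.8101.
Expected rounds from $1 to $4: 4.5570.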